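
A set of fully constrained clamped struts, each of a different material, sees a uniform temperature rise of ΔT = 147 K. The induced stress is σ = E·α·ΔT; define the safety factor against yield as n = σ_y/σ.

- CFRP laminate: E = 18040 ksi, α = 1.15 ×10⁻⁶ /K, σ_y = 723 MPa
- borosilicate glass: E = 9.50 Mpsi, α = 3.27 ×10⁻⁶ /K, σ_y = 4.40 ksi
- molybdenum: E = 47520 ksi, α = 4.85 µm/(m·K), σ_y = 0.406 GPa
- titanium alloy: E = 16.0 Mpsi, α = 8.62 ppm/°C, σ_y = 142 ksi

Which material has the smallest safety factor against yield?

Converting E to GPa, α to ×10⁻⁶/K, σ_y to MPa, then σ and n for each:
  CFRP laminate: E = 124.4, α = 1.15, σ_y = 723.0 → σ = 21.0 MPa, n = 34.4
  borosilicate glass: E = 65.50, α = 3.27, σ_y = 30.34 → σ = 31.5 MPa, n = 0.964
  molybdenum: E = 327.6, α = 4.85, σ_y = 406.0 → σ = 234 MPa, n = 1.74
  titanium alloy: E = 110.3, α = 8.62, σ_y = 979.1 → σ = 140 MPa, n = 7.00
The minimum is borosilicate glass at n = 0.964.

borosilicate glass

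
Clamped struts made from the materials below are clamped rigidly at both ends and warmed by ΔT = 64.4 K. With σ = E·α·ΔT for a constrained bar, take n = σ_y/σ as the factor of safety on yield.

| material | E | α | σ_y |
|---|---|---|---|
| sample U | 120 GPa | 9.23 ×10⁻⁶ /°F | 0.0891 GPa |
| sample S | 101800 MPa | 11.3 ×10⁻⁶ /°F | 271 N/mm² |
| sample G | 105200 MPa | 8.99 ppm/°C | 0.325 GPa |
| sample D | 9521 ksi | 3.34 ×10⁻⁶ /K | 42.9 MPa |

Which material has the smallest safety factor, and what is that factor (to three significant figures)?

With everything in SI (GPa, ×10⁻⁶/K, MPa):
  sample U: E = 120.0, α = 16.6, σ_y = 89.10 → σ = 128 MPa, n = 0.694
  sample S: E = 101.8, α = 20.3, σ_y = 271.0 → σ = 133 MPa, n = 2.03
  sample G: E = 105.2, α = 8.99, σ_y = 325.0 → σ = 60.9 MPa, n = 5.34
  sample D: E = 65.65, α = 3.34, σ_y = 42.90 → σ = 14.1 MPa, n = 3.04
The minimum is sample U at n = 0.694.

sample U, n = 0.694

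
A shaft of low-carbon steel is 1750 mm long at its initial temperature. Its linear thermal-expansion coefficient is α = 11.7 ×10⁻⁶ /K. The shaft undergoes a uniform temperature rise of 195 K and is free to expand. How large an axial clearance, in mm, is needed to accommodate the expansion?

ΔL = α·L₀·ΔT = 11.7×10⁻⁶ × 1750 mm × 195.0 K = 3.99 mm.

3.99 mm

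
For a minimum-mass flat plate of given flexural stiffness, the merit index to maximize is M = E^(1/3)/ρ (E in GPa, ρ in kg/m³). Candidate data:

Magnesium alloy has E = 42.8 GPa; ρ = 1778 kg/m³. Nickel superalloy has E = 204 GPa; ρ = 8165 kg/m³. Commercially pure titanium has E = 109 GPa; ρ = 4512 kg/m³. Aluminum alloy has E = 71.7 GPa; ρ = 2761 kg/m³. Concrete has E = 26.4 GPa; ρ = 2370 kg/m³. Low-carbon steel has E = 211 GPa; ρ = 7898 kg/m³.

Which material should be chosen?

magnesium alloy

Per-candidate index values:
  magnesium alloy: M = 1.97×10⁻³
  aluminum alloy: M = 1.50×10⁻³
  concrete: M = 1.26×10⁻³
  commercially pure titanium: M = 1.06×10⁻³
  low-carbon steel: M = 0.754×10⁻³
  nickel superalloy: M = 0.721×10⁻³
The maximum is for magnesium alloy.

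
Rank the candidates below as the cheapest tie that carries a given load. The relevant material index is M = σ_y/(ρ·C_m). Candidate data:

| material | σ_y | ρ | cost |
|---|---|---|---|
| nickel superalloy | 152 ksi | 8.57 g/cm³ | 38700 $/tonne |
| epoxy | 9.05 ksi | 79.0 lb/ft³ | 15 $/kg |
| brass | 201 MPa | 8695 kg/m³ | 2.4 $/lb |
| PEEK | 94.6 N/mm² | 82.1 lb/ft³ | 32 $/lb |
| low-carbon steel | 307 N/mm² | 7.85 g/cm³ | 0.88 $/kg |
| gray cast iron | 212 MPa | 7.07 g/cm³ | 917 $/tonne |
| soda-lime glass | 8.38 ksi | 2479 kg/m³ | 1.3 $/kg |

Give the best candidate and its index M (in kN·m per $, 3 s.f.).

low-carbon steel, M = 44.4 kN·m per $

In SI units:
  nickel superalloy: σ_y = 1048 MPa, ρ = 8570 kg/m³, cost = 38.70 $/kg
  epoxy: σ_y = 62.40 MPa, ρ = 1265 kg/m³, cost = 15.00 $/kg
  brass: σ_y = 201.0 MPa, ρ = 8695 kg/m³, cost = 5.291 $/kg
  PEEK: σ_y = 94.60 MPa, ρ = 1315 kg/m³, cost = 70.55 $/kg
  low-carbon steel: σ_y = 307.0 MPa, ρ = 7850 kg/m³, cost = 0.8800 $/kg
  gray cast iron: σ_y = 212.0 MPa, ρ = 7070 kg/m³, cost = 0.9170 $/kg
  soda-lime glass: σ_y = 57.78 MPa, ρ = 2479 kg/m³, cost = 1.300 $/kg
  low-carbon steel: M = 44.4 kN·m per $
  gray cast iron: M = 32.7 kN·m per $
  soda-lime glass: M = 17.9 kN·m per $
  brass: M = 4.37 kN·m per $
  epoxy: M = 3.29 kN·m per $
  nickel superalloy: M = 3.16 kN·m per $
  PEEK: M = 1.02 kN·m per $
Low-carbon steel has the largest M.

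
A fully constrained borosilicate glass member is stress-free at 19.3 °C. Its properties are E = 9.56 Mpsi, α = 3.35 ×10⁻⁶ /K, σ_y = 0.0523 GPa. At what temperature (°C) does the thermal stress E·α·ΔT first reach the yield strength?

256 °C

E = 9.56 Mpsi = 65.91 GPa.
σ_y = 0.0523 GPa = 52.30 MPa.
E·α·ΔT = 52.30 MPa ⇒ ΔT = 52.30 / (65.91×10³ × 3.35×10⁻⁶) = 236.9 K.
T = 19.3 + 236.9 = 256.2 °C.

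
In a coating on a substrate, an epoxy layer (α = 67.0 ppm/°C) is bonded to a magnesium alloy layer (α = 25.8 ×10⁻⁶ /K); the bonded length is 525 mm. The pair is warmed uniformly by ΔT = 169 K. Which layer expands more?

α(epoxy) = 67.0×10⁻⁶/K vs α(magnesium alloy) = 25.8×10⁻⁶/K.
Higher α expands more for the same ΔT: epoxy.

epoxy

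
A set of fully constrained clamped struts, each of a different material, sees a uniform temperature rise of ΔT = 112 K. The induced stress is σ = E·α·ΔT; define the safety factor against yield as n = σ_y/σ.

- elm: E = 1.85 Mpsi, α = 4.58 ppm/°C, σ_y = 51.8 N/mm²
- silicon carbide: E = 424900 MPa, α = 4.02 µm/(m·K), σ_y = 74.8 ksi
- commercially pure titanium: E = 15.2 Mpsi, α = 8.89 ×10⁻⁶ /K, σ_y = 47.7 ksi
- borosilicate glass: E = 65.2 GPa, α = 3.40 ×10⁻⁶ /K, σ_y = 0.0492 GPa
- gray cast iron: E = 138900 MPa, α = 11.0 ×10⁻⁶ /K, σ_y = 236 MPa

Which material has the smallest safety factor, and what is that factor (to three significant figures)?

Converting E to GPa, α to ×10⁻⁶/K, σ_y to MPa, then σ and n for each:
  elm: E = 12.76, α = 4.58, σ_y = 51.80 → σ = 6.54 MPa, n = 7.92
  silicon carbide: E = 424.9, α = 4.02, σ_y = 515.7 → σ = 191 MPa, n = 2.70
  commercially pure titanium: E = 104.8, α = 8.89, σ_y = 328.9 → σ = 104 MPa, n = 3.15
  borosilicate glass: E = 65.20, α = 3.40, σ_y = 49.20 → σ = 24.8 MPa, n = 1.98
  gray cast iron: E = 138.9, α = 11.0, σ_y = 236.0 → σ = 171 MPa, n = 1.38
The minimum is gray cast iron at n = 1.38.

gray cast iron, n = 1.38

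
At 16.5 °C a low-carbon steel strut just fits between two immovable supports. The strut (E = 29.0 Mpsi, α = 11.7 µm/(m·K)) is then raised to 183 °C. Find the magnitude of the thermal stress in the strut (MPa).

E = 29.0 Mpsi = 199.9 GPa.
ΔT = 166.5 K. Constrained thermal stress σ = E·α·ΔT = 199.9×10³ MPa × 11.7×10⁻⁶ × 166.5 = 390 MPa (compressive).

390 MPa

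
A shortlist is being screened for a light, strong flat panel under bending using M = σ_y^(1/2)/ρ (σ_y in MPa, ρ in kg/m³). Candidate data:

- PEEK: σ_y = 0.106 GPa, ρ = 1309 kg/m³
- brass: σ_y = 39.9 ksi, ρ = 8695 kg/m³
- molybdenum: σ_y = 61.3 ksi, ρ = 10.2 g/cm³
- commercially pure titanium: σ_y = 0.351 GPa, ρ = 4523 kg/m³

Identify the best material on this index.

In SI units:
  PEEK: σ_y = 106.0 MPa, ρ = 1309 kg/m³
  brass: σ_y = 275.1 MPa, ρ = 8695 kg/m³
  molybdenum: σ_y = 422.6 MPa, ρ = 10200 kg/m³
  commercially pure titanium: σ_y = 351.0 MPa, ρ = 4523 kg/m³
  PEEK: M = 7.87×10⁻³
  commercially pure titanium: M = 4.14×10⁻³
  molybdenum: M = 2.02×10⁻³
  brass: M = 1.91×10⁻³
PEEK has the largest M.

PEEK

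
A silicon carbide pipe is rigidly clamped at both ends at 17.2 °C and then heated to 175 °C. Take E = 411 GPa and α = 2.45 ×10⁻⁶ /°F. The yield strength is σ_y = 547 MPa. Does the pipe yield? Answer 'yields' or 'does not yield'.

does not yield

α = 2.45×10⁻⁶/°F × 9/5 = 4.41×10⁻⁶/K.
ΔT = 157.8 K. Constrained thermal stress σ = E·α·ΔT = 411.0×10³ MPa × 4.41×10⁻⁶ × 157.8 = 286 MPa (compressive).
Compare to σ_y = 547 MPa: σ < σ_y, so it does not yield.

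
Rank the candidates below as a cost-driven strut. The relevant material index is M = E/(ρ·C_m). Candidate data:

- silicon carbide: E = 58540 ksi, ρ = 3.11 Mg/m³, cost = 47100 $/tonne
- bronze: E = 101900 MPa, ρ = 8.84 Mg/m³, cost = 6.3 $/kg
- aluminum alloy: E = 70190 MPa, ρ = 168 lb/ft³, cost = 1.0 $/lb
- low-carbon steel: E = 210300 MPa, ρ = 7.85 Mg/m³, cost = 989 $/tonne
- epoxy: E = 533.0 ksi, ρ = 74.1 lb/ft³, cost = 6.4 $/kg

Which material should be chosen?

low-carbon steel

Convert each candidate to consistent units, then evaluate M:
  silicon carbide: E = 403.6 GPa, ρ = 3110 kg/m³, cost = 47.10 $/kg
  bronze: E = 101.9 GPa, ρ = 8840 kg/m³, cost = 6.300 $/kg
  aluminum alloy: E = 70.19 GPa, ρ = 2691 kg/m³, cost = 2.205 $/kg
  low-carbon steel: E = 210.3 GPa, ρ = 7850 kg/m³, cost = 0.9890 $/kg
  epoxy: E = 3.675 GPa, ρ = 1187 kg/m³, cost = 6.400 $/kg
  low-carbon steel: M = 27.1 MN·m per $
  aluminum alloy: M = 11.8 MN·m per $
  silicon carbide: M = 2.76 MN·m per $
  bronze: M = 1.83 MN·m per $
  epoxy: M = 0.484 MN·m per $
The maximum is for low-carbon steel.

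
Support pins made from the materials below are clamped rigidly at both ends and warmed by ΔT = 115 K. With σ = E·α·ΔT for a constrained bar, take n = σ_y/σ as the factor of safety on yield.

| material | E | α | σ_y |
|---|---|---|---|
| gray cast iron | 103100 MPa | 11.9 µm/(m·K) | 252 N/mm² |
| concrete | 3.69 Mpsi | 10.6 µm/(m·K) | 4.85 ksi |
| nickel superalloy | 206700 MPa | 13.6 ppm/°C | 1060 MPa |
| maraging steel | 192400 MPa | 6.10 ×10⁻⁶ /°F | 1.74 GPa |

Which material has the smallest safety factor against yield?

In consistent units (E in GPa, α in ×10⁻⁶/K, σ_y in MPa):
  gray cast iron: E = 103.1, α = 11.9, σ_y = 252.0 → σ = 141 MPa, n = 1.79
  concrete: E = 25.44, α = 10.6, σ_y = 33.44 → σ = 31.0 MPa, n = 1.08
  nickel superalloy: E = 206.7, α = 13.6, σ_y = 1060 → σ = 323 MPa, n = 3.28
  maraging steel: E = 192.4, α = 11.0, σ_y = 1740 → σ = 243 MPa, n = 7.16
Smallest n: concrete with n = 1.08.

concrete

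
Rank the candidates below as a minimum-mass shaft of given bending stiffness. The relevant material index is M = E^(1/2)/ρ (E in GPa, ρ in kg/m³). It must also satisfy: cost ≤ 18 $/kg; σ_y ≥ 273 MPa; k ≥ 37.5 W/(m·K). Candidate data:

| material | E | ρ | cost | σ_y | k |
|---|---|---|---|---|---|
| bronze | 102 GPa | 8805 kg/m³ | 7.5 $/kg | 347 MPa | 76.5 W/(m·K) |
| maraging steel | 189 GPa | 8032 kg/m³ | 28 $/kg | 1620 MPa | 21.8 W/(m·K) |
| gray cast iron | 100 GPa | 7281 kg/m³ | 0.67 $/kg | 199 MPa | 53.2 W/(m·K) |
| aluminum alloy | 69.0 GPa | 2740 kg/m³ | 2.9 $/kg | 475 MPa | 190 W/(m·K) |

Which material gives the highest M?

Screen on constraints: cost ≤ 18 $/kg; σ_y ≥ 273 MPa; k ≥ 37.5 W/(m·K). Survivors: bronze, aluminum alloy.
Evaluate M for each candidate:
  aluminum alloy: M = 3.03×10⁻³
  bronze: M = 1.15×10⁻³
The maximum is for aluminum alloy.

aluminum alloy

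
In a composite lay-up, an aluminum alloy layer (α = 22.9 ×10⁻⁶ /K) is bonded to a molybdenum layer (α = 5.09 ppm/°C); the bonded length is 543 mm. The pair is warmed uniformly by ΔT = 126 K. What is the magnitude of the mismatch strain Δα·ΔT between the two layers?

2.24×10⁻³

Δα = |22.9 − 5.09|×10⁻⁶/K = 17.8×10⁻⁶/K.
Mismatch strain = Δα·ΔT = 17.8×10⁻⁶ × 126.0 = 2.24×10⁻³.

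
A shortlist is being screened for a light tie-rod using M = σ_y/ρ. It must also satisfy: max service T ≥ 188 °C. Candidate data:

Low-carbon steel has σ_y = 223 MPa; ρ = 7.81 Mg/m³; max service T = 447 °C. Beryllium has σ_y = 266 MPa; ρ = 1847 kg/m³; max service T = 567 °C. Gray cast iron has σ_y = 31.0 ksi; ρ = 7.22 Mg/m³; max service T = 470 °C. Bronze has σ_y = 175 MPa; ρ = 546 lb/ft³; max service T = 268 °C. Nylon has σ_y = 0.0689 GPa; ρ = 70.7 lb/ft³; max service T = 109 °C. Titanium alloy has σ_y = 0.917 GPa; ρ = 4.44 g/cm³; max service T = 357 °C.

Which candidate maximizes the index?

titanium alloy

Screen on constraints: max service T ≥ 188 °C. Survivors: low-carbon steel, beryllium, gray cast iron, bronze, titanium alloy.
Normalizing units and computing the index:
  low-carbon steel: σ_y = 223.0 MPa, ρ = 7810 kg/m³
  beryllium: σ_y = 266.0 MPa, ρ = 1847 kg/m³
  gray cast iron: σ_y = 213.7 MPa, ρ = 7220 kg/m³
  bronze: σ_y = 175.0 MPa, ρ = 8746 kg/m³
  titanium alloy: σ_y = 917.0 MPa, ρ = 4440 kg/m³
  titanium alloy: M = 207 kN·m/kg
  beryllium: M = 144 kN·m/kg
  gray cast iron: M = 29.6 kN·m/kg
  low-carbon steel: M = 28.6 kN·m/kg
  bronze: M = 20.0 kN·m/kg
Highest index: titanium alloy.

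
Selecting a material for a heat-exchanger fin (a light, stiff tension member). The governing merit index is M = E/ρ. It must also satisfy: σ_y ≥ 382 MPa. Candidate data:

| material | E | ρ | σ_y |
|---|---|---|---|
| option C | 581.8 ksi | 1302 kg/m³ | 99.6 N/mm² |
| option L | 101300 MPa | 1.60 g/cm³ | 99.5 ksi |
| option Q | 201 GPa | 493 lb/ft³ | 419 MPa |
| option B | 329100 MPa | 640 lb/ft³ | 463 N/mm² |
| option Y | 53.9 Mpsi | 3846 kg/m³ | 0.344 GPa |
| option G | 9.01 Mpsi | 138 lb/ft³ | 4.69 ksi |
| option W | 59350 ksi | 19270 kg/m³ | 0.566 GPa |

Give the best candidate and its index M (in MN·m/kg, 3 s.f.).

option L, M = 63.3 MN·m/kg

Screen on constraints: σ_y ≥ 382 MPa. Survivors: option L, option Q, option B, option W.
After converting to SI:
  option L: E = 101.3 GPa, ρ = 1600 kg/m³
  option Q: E = 201.0 GPa, ρ = 7897 kg/m³
  option B: E = 329.1 GPa, ρ = 10250 kg/m³
  option W: E = 409.2 GPa, ρ = 19270 kg/m³
  option L: M = 63.3 MN·m/kg
  option B: M = 32.1 MN·m/kg
  option Q: M = 25.5 MN·m/kg
  option W: M = 21.2 MN·m/kg
The maximum is for option L.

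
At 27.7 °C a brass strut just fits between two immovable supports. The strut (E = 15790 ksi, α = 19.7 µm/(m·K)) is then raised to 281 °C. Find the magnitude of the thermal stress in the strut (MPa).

E = 15790 ksi = 108.9 GPa.
ΔT = 253.3 K. Constrained thermal stress σ = E·α·ΔT = 108.9×10³ MPa × 19.7×10⁻⁶ × 253.3 = 543 MPa (compressive).

543 MPa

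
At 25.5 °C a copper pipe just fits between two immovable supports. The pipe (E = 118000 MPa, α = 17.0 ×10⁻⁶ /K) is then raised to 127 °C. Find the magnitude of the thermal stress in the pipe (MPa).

E = 118000 MPa = 118.0 GPa.
ΔT = 101.5 K. Constrained thermal stress σ = E·α·ΔT = 118.0×10³ MPa × 17.0×10⁻⁶ × 101.5 = 204 MPa (compressive).

204 MPa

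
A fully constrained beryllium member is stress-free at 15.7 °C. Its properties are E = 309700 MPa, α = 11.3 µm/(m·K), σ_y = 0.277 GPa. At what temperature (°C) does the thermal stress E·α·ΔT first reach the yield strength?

E = 309700 MPa = 309.7 GPa.
σ_y = 0.277 GPa = 277.0 MPa.
E·α·ΔT = 277.0 MPa ⇒ ΔT = 277.0 / (309.7×10³ × 11.3×10⁻⁶) = 79.15 K.
T = 15.7 + 79.15 = 94.85 °C.

94.9 °C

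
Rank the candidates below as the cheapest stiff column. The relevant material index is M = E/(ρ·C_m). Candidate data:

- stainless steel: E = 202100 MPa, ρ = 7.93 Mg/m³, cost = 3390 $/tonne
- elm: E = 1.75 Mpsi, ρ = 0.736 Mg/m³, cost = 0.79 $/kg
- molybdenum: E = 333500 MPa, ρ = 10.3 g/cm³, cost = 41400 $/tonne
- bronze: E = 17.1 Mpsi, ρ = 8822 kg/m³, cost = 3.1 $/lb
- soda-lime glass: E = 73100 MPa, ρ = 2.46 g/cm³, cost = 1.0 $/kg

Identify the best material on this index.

Convert each candidate to consistent units, then evaluate M:
  stainless steel: E = 202.1 GPa, ρ = 7930 kg/m³, cost = 3.390 $/kg
  elm: E = 12.07 GPa, ρ = 736.0 kg/m³, cost = 0.7900 $/kg
  molybdenum: E = 333.5 GPa, ρ = 10300 kg/m³, cost = 41.40 $/kg
  bronze: E = 117.9 GPa, ρ = 8822 kg/m³, cost = 6.834 $/kg
  soda-lime glass: E = 73.10 GPa, ρ = 2460 kg/m³, cost = 1.000 $/kg
  soda-lime glass: M = 29.7 MN·m per $
  elm: M = 20.8 MN·m per $
  stainless steel: M = 7.52 MN·m per $
  bronze: M = 1.96 MN·m per $
  molybdenum: M = 0.782 MN·m per $
Highest index: soda-lime glass.

soda-lime glass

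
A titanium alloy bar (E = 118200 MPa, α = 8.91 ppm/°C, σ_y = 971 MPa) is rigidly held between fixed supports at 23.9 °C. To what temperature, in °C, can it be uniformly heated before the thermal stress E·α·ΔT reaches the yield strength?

946 °C

E = 118200 MPa = 118.2 GPa.
E·α·ΔT = 971.0 MPa ⇒ ΔT = 971.0 / (118.2×10³ × 8.91×10⁻⁶) = 922.0 K.
T = 23.9 + 922.0 = 945.9 °C.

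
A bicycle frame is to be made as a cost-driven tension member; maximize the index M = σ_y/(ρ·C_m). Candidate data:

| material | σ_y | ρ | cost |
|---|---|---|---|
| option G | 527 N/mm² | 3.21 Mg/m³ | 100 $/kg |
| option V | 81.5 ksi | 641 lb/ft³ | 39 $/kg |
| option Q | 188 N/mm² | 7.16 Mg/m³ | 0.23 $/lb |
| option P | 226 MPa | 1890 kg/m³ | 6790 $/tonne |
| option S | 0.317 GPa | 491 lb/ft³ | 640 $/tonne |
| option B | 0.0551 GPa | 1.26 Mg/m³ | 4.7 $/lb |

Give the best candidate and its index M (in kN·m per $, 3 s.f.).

option S, M = 63.0 kN·m per $

Normalizing units and computing the index:
  option G: σ_y = 527.0 MPa, ρ = 3210 kg/m³, cost = 100.0 $/kg
  option V: σ_y = 561.9 MPa, ρ = 10270 kg/m³, cost = 39.00 $/kg
  option Q: σ_y = 188.0 MPa, ρ = 7160 kg/m³, cost = 0.5071 $/kg
  option P: σ_y = 226.0 MPa, ρ = 1890 kg/m³, cost = 6.790 $/kg
  option S: σ_y = 317.0 MPa, ρ = 7865 kg/m³, cost = 0.6400 $/kg
  option B: σ_y = 55.10 MPa, ρ = 1260 kg/m³, cost = 10.36 $/kg
  option S: M = 63.0 kN·m per $
  option Q: M = 51.8 kN·m per $
  option P: M = 17.6 kN·m per $
  option B: M = 4.22 kN·m per $
  option G: M = 1.64 kN·m per $
  option V: M = 1.40 kN·m per $
Option S ranks first.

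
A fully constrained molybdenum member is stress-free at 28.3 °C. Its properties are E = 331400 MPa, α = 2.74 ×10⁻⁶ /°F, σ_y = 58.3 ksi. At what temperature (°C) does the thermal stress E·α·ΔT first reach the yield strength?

E = 331400 MPa = 331.4 GPa.
α = 2.74×10⁻⁶/°F × 9/5 = 4.93×10⁻⁶/K.
σ_y = 58.3 ksi = 402.0 MPa.
E·α·ΔT = 402.0 MPa ⇒ ΔT = 402.0 / (331.4×10³ × 4.93×10⁻⁶) = 245.9 K.
T = 28.3 + 245.9 = 274.2 °C.

274 °C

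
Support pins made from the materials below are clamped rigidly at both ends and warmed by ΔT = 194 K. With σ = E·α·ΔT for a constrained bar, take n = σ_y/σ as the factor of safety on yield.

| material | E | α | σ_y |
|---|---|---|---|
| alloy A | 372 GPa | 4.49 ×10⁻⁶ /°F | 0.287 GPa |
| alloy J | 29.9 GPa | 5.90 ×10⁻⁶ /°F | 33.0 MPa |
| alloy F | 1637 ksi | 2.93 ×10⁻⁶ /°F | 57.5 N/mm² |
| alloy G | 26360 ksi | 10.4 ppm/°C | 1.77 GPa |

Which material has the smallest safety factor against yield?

alloy A

With everything in SI (GPa, ×10⁻⁶/K, MPa):
  alloy A: E = 372.0, α = 8.08, σ_y = 287.0 → σ = 583 MPa, n = 0.492
  alloy J: E = 29.90, α = 10.6, σ_y = 33.00 → σ = 61.6 MPa, n = 0.536
  alloy F: E = 11.29, α = 5.27, σ_y = 57.50 → σ = 11.5 MPa, n = 4.98
  alloy G: E = 181.7, α = 10.4, σ_y = 1770 → σ = 367 MPa, n = 4.83
Alloy A has the lowest safety factor, n = 0.492.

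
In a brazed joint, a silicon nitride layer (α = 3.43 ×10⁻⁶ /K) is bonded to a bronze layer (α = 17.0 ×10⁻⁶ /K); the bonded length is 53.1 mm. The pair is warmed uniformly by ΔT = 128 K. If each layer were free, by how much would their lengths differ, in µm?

92.2 µm

Δα = |3.43 − 17.0|×10⁻⁶/K = 13.6×10⁻⁶/K.
ΔL_mismatch = Δα·L·ΔT = 13.6×10⁻⁶ × 53.1 mm × 128.0 K = 92.2 µm.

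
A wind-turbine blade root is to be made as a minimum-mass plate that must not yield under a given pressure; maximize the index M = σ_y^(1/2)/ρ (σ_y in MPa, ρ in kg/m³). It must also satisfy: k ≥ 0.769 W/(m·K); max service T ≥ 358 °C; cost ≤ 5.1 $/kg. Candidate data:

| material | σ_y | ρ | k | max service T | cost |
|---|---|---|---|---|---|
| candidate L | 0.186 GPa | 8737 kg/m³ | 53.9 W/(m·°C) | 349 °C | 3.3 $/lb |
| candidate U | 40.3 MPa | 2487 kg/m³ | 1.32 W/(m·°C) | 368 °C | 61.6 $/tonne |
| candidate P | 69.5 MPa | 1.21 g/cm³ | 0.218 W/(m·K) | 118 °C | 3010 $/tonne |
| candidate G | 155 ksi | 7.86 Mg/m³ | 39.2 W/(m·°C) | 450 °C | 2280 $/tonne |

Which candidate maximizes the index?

candidate G

Screen on constraints: k ≥ 0.769 W/(m·K); max service T ≥ 358 °C; cost ≤ 5.1 $/kg. Survivors: candidate U, candidate G.
Normalizing units and computing the index:
  candidate U: σ_y = 40.30 MPa, ρ = 2487 kg/m³
  candidate G: σ_y = 1069 MPa, ρ = 7860 kg/m³
  candidate G: M = 4.16×10⁻³
  candidate U: M = 2.55×10⁻³
The maximum is for candidate G.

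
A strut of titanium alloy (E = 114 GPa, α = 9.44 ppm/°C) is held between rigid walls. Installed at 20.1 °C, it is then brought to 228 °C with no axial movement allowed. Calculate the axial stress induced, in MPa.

ΔT = 207.9 K. Constrained thermal stress σ = E·α·ΔT = 114.0×10³ MPa × 9.44×10⁻⁶ × 207.9 = 224 MPa (compressive).

224 MPa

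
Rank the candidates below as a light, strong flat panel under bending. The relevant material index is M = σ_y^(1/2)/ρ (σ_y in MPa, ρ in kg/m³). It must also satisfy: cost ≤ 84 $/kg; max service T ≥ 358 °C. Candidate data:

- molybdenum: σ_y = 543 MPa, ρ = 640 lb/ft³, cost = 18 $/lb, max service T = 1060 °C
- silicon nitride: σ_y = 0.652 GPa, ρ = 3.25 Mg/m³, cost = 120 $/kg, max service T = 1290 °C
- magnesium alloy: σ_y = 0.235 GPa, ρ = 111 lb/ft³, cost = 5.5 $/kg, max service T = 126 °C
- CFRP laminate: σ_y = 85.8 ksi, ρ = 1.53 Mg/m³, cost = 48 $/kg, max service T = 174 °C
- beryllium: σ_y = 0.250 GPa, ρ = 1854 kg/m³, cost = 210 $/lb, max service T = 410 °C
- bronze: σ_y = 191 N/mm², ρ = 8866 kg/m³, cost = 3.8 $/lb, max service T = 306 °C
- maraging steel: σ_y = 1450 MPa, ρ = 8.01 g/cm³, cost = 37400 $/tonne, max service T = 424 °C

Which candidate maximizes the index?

maraging steel

Screen on constraints: cost ≤ 84 $/kg; max service T ≥ 358 °C. Survivors: molybdenum, maraging steel.
After converting to SI:
  molybdenum: σ_y = 543.0 MPa, ρ = 10250 kg/m³
  maraging steel: σ_y = 1450 MPa, ρ = 8010 kg/m³
  maraging steel: M = 4.75×10⁻³
  molybdenum: M = 2.27×10⁻³
Highest index: maraging steel.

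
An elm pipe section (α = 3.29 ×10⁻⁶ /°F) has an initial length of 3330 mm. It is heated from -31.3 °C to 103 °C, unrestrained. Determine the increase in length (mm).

2.65 mm

Convert α: 3.29×10⁻⁶/°F × (9/5) = 5.92×10⁻⁶/K.
ΔT = 103 − (-31.3) = 134.3 K.
ΔL = α·L₀·ΔT = 5.92×10⁻⁶ × 3330 mm × 134.3 K = 2.65 mm.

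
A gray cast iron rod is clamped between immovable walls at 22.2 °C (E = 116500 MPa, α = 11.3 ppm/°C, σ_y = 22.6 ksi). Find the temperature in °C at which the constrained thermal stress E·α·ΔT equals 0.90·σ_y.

129 °C

E = 116500 MPa = 116.5 GPa.
σ_y = 22.6 ksi = 155.8 MPa.
E·α·ΔT = 140.2 MPa ⇒ ΔT = 140.2 / (116.5×10³ × 11.3×10⁻⁶) = 106.5 K.
T = 22.2 + 106.5 = 128.7 °C.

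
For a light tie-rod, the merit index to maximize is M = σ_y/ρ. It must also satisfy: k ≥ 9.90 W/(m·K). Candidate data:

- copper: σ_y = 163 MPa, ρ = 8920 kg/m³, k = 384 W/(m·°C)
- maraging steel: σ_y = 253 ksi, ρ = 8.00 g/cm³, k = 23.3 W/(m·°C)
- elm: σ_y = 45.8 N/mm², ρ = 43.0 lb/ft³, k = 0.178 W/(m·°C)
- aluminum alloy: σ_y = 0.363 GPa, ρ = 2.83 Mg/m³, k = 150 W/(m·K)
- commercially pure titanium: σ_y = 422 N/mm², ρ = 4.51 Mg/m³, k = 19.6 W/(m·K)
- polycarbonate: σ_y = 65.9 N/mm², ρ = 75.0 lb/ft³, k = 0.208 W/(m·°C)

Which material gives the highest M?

maraging steel

Screen on constraints: k ≥ 9.90 W/(m·K). Survivors: copper, maraging steel, aluminum alloy, commercially pure titanium.
Normalizing units and computing the index:
  copper: σ_y = 163.0 MPa, ρ = 8920 kg/m³
  maraging steel: σ_y = 1744 MPa, ρ = 8000 kg/m³
  aluminum alloy: σ_y = 363.0 MPa, ρ = 2830 kg/m³
  commercially pure titanium: σ_y = 422.0 MPa, ρ = 4510 kg/m³
  maraging steel: M = 218 kN·m/kg
  aluminum alloy: M = 128 kN·m/kg
  commercially pure titanium: M = 93.6 kN·m/kg
  copper: M = 18.3 kN·m/kg
Maraging steel ranks first.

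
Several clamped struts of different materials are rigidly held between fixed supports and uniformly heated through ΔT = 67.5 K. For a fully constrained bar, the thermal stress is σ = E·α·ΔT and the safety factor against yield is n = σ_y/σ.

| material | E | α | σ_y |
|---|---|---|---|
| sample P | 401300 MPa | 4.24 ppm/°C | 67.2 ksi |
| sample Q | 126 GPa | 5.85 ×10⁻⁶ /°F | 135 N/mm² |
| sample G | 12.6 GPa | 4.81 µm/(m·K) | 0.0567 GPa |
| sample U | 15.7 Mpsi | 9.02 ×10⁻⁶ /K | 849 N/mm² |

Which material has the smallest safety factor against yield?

sample Q

In consistent units (E in GPa, α in ×10⁻⁶/K, σ_y in MPa):
  sample P: E = 401.3, α = 4.24, σ_y = 463.3 → σ = 115 MPa, n = 4.03
  sample Q: E = 126.0, α = 10.5, σ_y = 135.0 → σ = 89.6 MPa, n = 1.51
  sample G: E = 12.60, α = 4.81, σ_y = 56.70 → σ = 4.09 MPa, n = 13.9
  sample U: E = 108.2, α = 9.02, σ_y = 849.0 → σ = 65.9 MPa, n = 12.9
Sample Q has the lowest safety factor, n = 1.51.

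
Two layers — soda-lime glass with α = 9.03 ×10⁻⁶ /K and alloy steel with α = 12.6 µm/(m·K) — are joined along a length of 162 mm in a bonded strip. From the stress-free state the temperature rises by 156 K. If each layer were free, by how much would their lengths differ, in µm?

90.2 µm

Δα = |9.03 − 12.6|×10⁻⁶/K = 3.57×10⁻⁶/K.
ΔL_mismatch = Δα·L·ΔT = 3.57×10⁻⁶ × 162.0 mm × 156.0 K = 90.2 µm.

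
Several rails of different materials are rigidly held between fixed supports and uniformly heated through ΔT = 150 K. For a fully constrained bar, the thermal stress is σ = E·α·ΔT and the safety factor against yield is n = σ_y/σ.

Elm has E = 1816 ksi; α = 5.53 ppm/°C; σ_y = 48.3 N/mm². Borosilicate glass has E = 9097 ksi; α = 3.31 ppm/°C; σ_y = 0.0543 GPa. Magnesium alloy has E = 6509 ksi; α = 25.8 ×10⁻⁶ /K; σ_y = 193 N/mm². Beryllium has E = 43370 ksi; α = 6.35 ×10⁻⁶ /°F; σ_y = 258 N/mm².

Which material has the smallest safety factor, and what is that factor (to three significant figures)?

beryllium, n = 0.503

In consistent units (E in GPa, α in ×10⁻⁶/K, σ_y in MPa):
  elm: E = 12.52, α = 5.53, σ_y = 48.30 → σ = 10.4 MPa, n = 4.65
  borosilicate glass: E = 62.72, α = 3.31, σ_y = 54.30 → σ = 31.1 MPa, n = 1.74
  magnesium alloy: E = 44.88, α = 25.8, σ_y = 193.0 → σ = 174 MPa, n = 1.11
  beryllium: E = 299.0, α = 11.4, σ_y = 258.0 → σ = 513 MPa, n = 0.503
Beryllium has the lowest safety factor, n = 0.503.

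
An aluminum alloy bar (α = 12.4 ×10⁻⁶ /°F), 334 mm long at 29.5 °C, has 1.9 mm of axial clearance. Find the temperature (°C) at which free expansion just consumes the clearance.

284 °C

α = 12.4×10⁻⁶/°F × 9/5 = 22.3×10⁻⁶/K.
α·L₀·ΔT = 1.9 mm ⇒ ΔT = 1.9 / (22.3×10⁻⁶ × 334.0) = 254.9 K.
T = 29.5 + 254.9 = 284.4 °C.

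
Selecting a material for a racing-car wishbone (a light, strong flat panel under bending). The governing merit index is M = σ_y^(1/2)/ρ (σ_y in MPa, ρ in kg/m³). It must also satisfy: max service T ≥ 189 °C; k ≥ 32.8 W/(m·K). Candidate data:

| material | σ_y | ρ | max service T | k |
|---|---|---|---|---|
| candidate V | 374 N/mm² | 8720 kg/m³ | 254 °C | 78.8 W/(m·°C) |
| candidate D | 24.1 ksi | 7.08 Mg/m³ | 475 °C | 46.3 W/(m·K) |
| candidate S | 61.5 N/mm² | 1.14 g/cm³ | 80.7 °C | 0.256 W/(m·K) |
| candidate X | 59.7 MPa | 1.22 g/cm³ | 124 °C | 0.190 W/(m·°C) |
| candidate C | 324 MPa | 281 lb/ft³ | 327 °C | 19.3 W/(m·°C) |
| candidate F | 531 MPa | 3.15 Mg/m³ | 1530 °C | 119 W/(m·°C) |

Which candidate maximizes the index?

Screen on constraints: max service T ≥ 189 °C; k ≥ 32.8 W/(m·K). Survivors: candidate V, candidate D, candidate F.
Putting every candidate on a common basis:
  candidate V: σ_y = 374.0 MPa, ρ = 8720 kg/m³
  candidate D: σ_y = 166.2 MPa, ρ = 7080 kg/m³
  candidate F: σ_y = 531.0 MPa, ρ = 3150 kg/m³
  candidate F: M = 7.32×10⁻³
  candidate V: M = 2.22×10⁻³
  candidate D: M = 1.82×10⁻³
Candidate F has the largest M.

candidate F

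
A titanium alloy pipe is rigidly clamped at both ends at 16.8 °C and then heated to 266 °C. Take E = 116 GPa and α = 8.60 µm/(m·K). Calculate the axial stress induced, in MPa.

ΔT = 249.2 K. Constrained thermal stress σ = E·α·ΔT = 116.0×10³ MPa × 8.60×10⁻⁶ × 249.2 = 249 MPa (compressive).

249 MPa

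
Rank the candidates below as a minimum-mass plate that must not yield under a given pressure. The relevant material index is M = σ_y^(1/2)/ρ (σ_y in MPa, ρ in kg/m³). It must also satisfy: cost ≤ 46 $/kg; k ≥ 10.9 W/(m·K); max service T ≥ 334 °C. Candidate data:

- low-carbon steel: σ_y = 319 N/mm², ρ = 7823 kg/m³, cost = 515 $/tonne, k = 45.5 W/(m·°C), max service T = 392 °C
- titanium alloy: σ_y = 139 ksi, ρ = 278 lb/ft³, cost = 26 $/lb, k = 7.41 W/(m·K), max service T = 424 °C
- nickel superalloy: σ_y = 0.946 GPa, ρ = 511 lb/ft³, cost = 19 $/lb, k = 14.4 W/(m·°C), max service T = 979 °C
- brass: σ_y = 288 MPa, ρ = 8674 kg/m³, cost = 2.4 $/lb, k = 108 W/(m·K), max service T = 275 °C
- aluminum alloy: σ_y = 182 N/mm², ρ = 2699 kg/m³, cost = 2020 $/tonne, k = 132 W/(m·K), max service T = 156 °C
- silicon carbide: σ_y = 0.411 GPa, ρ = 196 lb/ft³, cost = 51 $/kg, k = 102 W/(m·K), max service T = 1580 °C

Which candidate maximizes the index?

Screen on constraints: cost ≤ 46 $/kg; k ≥ 10.9 W/(m·K); max service T ≥ 334 °C. Survivors: low-carbon steel, nickel superalloy.
In SI units:
  low-carbon steel: σ_y = 319.0 MPa, ρ = 7823 kg/m³
  nickel superalloy: σ_y = 946.0 MPa, ρ = 8185 kg/m³
  nickel superalloy: M = 3.76×10⁻³
  low-carbon steel: M = 2.28×10⁻³
Highest index: nickel superalloy.

nickel superalloy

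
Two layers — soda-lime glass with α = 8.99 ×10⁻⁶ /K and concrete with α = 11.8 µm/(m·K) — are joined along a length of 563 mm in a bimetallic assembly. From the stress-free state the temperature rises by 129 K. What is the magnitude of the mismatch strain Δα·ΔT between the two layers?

Δα = |8.99 − 11.8|×10⁻⁶/K = 2.81×10⁻⁶/K.
Mismatch strain = Δα·ΔT = 2.81×10⁻⁶ × 129.0 = 3.62×10⁻⁴.

3.62×10⁻⁴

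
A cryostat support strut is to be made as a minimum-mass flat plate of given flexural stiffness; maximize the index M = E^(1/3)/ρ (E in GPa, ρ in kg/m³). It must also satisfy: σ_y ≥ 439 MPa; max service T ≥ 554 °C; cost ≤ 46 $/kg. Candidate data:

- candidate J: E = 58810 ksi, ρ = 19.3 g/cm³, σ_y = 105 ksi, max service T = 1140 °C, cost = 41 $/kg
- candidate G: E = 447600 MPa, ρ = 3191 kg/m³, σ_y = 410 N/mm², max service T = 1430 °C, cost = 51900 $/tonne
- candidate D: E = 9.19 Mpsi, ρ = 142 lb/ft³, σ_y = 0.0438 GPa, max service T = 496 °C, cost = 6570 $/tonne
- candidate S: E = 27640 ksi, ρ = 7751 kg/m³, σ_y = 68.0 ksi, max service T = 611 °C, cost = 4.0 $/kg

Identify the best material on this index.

Screen on constraints: σ_y ≥ 439 MPa; max service T ≥ 554 °C; cost ≤ 46 $/kg. Survivors: candidate J, candidate S.
After converting to SI:
  candidate J: E = 405.5 GPa, ρ = 19300 kg/m³
  candidate S: E = 190.6 GPa, ρ = 7751 kg/m³
  candidate S: M = 0.742×10⁻³
  candidate J: M = 0.384×10⁻³
Candidate S ranks first.

candidate S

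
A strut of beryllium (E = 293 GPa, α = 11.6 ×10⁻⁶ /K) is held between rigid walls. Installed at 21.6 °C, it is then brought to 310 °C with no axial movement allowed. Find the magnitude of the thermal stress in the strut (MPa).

ΔT = 288.4 K. Constrained thermal stress σ = E·α·ΔT = 293.0×10³ MPa × 11.6×10⁻⁶ × 288.4 = 980 MPa (compressive).

980 MPa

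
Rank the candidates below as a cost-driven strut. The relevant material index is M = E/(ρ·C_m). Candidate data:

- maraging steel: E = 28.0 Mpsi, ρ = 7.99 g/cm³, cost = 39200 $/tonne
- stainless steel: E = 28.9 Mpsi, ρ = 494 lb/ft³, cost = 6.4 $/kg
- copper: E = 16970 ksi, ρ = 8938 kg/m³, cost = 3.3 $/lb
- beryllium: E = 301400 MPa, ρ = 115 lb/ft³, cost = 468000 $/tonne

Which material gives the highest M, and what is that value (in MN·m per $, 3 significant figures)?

Normalizing units and computing the index:
  maraging steel: E = 193.1 GPa, ρ = 7990 kg/m³, cost = 39.20 $/kg
  stainless steel: E = 199.3 GPa, ρ = 7913 kg/m³, cost = 6.400 $/kg
  copper: E = 117.0 GPa, ρ = 8938 kg/m³, cost = 7.275 $/kg
  beryllium: E = 301.4 GPa, ρ = 1842 kg/m³, cost = 468.0 $/kg
  stainless steel: M = 3.93 MN·m per $
  copper: M = 1.80 MN·m per $
  maraging steel: M = 0.616 MN·m per $
  beryllium: M = 0.350 MN·m per $
Highest index: stainless steel.

stainless steel, M = 3.93 MN·m per $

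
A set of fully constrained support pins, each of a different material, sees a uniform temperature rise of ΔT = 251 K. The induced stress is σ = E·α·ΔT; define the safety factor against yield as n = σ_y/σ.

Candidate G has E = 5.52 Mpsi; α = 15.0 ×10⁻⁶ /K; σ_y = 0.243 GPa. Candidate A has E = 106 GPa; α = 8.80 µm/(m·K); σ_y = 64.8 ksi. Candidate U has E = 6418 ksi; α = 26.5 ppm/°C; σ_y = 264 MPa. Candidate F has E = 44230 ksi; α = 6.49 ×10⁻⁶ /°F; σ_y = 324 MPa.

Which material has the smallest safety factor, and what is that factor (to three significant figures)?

candidate F, n = 0.362

Per material, after unit conversion:
  candidate G: E = 38.06, α = 15.0, σ_y = 243.0 → σ = 143 MPa, n = 1.70
  candidate A: E = 106.0, α = 8.80, σ_y = 446.8 → σ = 234 MPa, n = 1.91
  candidate U: E = 44.25, α = 26.5, σ_y = 264.0 → σ = 294 MPa, n = 0.897
  candidate F: E = 305.0, α = 11.7, σ_y = 324.0 → σ = 894 MPa, n = 0.362
Candidate F has the lowest safety factor, n = 0.362.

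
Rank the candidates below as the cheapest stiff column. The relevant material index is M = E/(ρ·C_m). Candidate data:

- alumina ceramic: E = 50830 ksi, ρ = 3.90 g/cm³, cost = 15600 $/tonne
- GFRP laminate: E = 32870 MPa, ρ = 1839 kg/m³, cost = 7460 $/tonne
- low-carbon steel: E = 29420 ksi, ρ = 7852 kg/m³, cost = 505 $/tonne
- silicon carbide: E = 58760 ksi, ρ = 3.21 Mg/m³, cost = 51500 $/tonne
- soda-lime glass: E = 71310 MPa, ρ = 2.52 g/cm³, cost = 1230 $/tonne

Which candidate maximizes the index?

Normalizing units and computing the index:
  alumina ceramic: E = 350.5 GPa, ρ = 3900 kg/m³, cost = 15.60 $/kg
  GFRP laminate: E = 32.87 GPa, ρ = 1839 kg/m³, cost = 7.460 $/kg
  low-carbon steel: E = 202.8 GPa, ρ = 7852 kg/m³, cost = 0.5050 $/kg
  silicon carbide: E = 405.1 GPa, ρ = 3210 kg/m³, cost = 51.50 $/kg
  soda-lime glass: E = 71.31 GPa, ρ = 2520 kg/m³, cost = 1.230 $/kg
  low-carbon steel: M = 51.2 MN·m per $
  soda-lime glass: M = 23.0 MN·m per $
  alumina ceramic: M = 5.76 MN·m per $
  silicon carbide: M = 2.45 MN·m per $
  GFRP laminate: M = 2.40 MN·m per $
Low-carbon steel has the largest M.

low-carbon steel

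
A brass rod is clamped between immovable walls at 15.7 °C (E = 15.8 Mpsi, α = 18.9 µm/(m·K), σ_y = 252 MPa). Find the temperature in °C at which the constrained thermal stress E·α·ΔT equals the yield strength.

138 °C

E = 15.8 Mpsi = 108.9 GPa.
E·α·ΔT = 252.0 MPa ⇒ ΔT = 252.0 / (108.9×10³ × 18.9×10⁻⁶) = 122.4 K.
T = 15.7 + 122.4 = 138.1 °C.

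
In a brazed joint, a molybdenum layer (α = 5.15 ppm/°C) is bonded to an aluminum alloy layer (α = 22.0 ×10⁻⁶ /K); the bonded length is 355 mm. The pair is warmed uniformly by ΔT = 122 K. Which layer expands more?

α(molybdenum) = 5.15×10⁻⁶/K vs α(aluminum alloy) = 22.0×10⁻⁶/K.
Higher α expands more for the same ΔT: aluminum alloy.

aluminum alloy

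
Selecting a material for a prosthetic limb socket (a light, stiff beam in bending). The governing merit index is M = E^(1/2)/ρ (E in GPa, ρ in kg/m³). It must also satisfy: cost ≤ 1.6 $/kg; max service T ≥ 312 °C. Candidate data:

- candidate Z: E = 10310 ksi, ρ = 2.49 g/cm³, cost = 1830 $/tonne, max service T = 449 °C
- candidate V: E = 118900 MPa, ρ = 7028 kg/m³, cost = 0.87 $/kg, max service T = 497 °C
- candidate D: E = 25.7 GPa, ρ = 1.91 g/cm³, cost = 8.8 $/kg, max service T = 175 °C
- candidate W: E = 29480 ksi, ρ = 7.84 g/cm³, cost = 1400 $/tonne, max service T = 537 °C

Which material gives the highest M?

candidate W

Screen on constraints: cost ≤ 1.6 $/kg; max service T ≥ 312 °C. Survivors: candidate V, candidate W.
Normalizing units and computing the index:
  candidate V: E = 118.9 GPa, ρ = 7028 kg/m³
  candidate W: E = 203.3 GPa, ρ = 7840 kg/m³
  candidate W: M = 1.82×10⁻³
  candidate V: M = 1.55×10⁻³
The maximum is for candidate W.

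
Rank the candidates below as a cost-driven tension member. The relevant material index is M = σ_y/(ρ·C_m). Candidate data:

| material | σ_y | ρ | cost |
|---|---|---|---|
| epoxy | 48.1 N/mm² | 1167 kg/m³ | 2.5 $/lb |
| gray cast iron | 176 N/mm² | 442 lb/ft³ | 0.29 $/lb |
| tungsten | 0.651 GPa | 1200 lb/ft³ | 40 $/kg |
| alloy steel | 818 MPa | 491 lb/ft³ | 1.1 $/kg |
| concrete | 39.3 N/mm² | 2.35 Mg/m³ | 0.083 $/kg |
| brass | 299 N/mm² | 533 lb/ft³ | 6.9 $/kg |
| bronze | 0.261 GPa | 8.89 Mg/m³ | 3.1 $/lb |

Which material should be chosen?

In SI units:
  epoxy: σ_y = 48.10 MPa, ρ = 1167 kg/m³, cost = 5.511 $/kg
  gray cast iron: σ_y = 176.0 MPa, ρ = 7080 kg/m³, cost = 0.6393 $/kg
  tungsten: σ_y = 651.0 MPa, ρ = 19220 kg/m³, cost = 40.00 $/kg
  alloy steel: σ_y = 818.0 MPa, ρ = 7865 kg/m³, cost = 1.100 $/kg
  concrete: σ_y = 39.30 MPa, ρ = 2350 kg/m³, cost = 0.08300 $/kg
  brass: σ_y = 299.0 MPa, ρ = 8538 kg/m³, cost = 6.900 $/kg
  bronze: σ_y = 261.0 MPa, ρ = 8890 kg/m³, cost = 6.834 $/kg
  concrete: M = 201 kN·m per $
  alloy steel: M = 94.5 kN·m per $
  gray cast iron: M = 38.9 kN·m per $
  epoxy: M = 7.48 kN·m per $
  brass: M = 5.08 kN·m per $
  bronze: M = 4.30 kN·m per $
  tungsten: M = 0.847 kN·m per $
Concrete ranks first.

concrete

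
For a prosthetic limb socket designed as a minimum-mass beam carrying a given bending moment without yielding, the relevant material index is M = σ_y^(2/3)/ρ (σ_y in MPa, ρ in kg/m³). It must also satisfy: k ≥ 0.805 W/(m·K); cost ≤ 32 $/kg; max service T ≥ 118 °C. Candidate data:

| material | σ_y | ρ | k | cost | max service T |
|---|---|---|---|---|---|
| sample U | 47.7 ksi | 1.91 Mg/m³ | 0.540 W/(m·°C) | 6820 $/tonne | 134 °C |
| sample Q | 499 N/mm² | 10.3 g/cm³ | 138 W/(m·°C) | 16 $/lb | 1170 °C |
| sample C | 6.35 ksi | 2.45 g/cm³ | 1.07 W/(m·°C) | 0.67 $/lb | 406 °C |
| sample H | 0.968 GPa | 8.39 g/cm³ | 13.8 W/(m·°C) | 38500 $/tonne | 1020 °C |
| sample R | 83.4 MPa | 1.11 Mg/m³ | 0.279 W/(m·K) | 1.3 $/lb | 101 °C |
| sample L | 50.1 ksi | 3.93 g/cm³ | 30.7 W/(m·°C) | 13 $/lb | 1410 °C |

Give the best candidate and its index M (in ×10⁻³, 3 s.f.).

Screen on constraints: k ≥ 0.805 W/(m·K); cost ≤ 32 $/kg; max service T ≥ 118 °C. Survivors: sample C, sample L.
Putting every candidate on a common basis:
  sample C: σ_y = 43.78 MPa, ρ = 2450 kg/m³
  sample L: σ_y = 345.4 MPa, ρ = 3930 kg/m³
  sample L: M = 12.5×10⁻³
  sample C: M = 5.07×10⁻³
The maximum is for sample L.

sample L, M = 12.5×10⁻³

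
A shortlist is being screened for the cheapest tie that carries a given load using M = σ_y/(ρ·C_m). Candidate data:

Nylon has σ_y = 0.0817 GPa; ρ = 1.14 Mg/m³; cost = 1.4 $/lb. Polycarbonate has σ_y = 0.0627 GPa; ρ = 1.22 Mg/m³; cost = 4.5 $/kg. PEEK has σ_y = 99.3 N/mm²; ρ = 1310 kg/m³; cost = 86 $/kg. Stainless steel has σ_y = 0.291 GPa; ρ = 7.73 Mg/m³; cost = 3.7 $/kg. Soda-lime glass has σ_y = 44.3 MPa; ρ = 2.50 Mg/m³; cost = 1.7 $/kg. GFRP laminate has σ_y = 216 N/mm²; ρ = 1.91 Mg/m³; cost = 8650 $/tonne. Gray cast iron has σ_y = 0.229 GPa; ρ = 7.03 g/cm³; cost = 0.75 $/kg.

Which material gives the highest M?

gray cast iron

In SI units:
  nylon: σ_y = 81.70 MPa, ρ = 1140 kg/m³, cost = 3.086 $/kg
  polycarbonate: σ_y = 62.70 MPa, ρ = 1220 kg/m³, cost = 4.500 $/kg
  PEEK: σ_y = 99.30 MPa, ρ = 1310 kg/m³, cost = 86.00 $/kg
  stainless steel: σ_y = 291.0 MPa, ρ = 7730 kg/m³, cost = 3.700 $/kg
  soda-lime glass: σ_y = 44.30 MPa, ρ = 2500 kg/m³, cost = 1.700 $/kg
  GFRP laminate: σ_y = 216.0 MPa, ρ = 1910 kg/m³, cost = 8.650 $/kg
  gray cast iron: σ_y = 229.0 MPa, ρ = 7030 kg/m³, cost = 0.7500 $/kg
  gray cast iron: M = 43.4 kN·m per $
  nylon: M = 23.2 kN·m per $
  GFRP laminate: M = 13.1 kN·m per $
  polycarbonate: M = 11.4 kN·m per $
  soda-lime glass: M = 10.4 kN·m per $
  stainless steel: M = 10.2 kN·m per $
  PEEK: M = 0.881 kN·m per $
Gray cast iron ranks first.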